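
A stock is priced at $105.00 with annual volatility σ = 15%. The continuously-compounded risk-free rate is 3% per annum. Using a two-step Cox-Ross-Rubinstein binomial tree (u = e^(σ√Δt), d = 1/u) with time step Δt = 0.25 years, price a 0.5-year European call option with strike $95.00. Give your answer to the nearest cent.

CRR parameters: u = e^(σ√Δt) = e^(0.15·√0.25) = 1.0779, d = 1/u = 0.9277
Per-period rate: rΔt = 0.03·0.25 = 0.0075, so R = e^0.0075 = 1.0075
Risk-neutral probability p = (e^0.0075 − 0.9277)/(1.0779 − 0.9277) = 0.0798/0.1501 = 0.5314
Terminal stock prices: S_uu = 122, S_ud = 105, S_dd = 90.37
Terminal payoffs (S − K): max(26.99, 0) = 26.99, max(10, 0) = 10, max(-4.626, 0) = 0
Node u (S = 113.2): V_u = e^(−0.0075)·[0.5314·26.9926 + 0.4686·10.0000] = 18.8877
Node d (S = 97.41): V_d = e^(−0.0075)·[0.5314·10.0000 + 0.4686·0.0000] = 5.2743
Node 0 (S = 105): V_0 = e^(−0.0075)·[0.5314·18.8877 + 0.4686·5.2743] = 12.4150

$12.41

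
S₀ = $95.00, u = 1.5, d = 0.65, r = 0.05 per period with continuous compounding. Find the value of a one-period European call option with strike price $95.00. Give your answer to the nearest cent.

Risk-neutral probability p = (e^0.05 − 0.65)/(1.5 − 0.65) = 0.4013/0.8500 = 0.4721
Terminal stock prices: S_u = 142.5, S_d = 61.75
Terminal payoffs (S − K): max(47.5, 0) = 47.5, max(-33.25, 0) = 0
Node 0 (S = 95): V_0 = e^(−0.05)·[0.4721·47.5000 + 0.5279·0.0000] = 21.3303

$21.33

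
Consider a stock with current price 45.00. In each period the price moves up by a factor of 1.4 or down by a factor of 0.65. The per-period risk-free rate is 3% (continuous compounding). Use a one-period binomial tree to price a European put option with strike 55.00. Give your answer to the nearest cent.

12.31

Risk-neutral probability p = (e^0.03 − 0.65)/(1.4 − 0.65) = 0.3805/0.7500 = 0.5073
Terminal stock prices: S_u = 63, S_d = 29.25
Terminal payoffs (K − S): max(-8, 0) = 0, max(25.75, 0) = 25.75
Node 0 (S = 45): V_0 = e^(−0.03)·[0.5073·0.0000 + 0.4927·25.7500] = 12.3127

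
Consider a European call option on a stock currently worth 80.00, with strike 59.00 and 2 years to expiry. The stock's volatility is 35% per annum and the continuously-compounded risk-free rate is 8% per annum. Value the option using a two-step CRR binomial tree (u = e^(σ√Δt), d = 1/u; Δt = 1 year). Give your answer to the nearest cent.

CRR parameters: u = e^(σ√Δt) = e^(0.35·√1) = 1.4191, d = 1/u = 0.7047
Per-period rate: rΔt = 0.08·1 = 0.08, so R = e^0.08 = 1.0833
Risk-neutral probability p = (e^0.08 − 0.7047)/(1.4191 − 0.7047) = 0.3786/0.7144 = 0.5300
Terminal stock prices: S_uu = 161.1, S_ud = 80, S_dd = 39.73
Terminal payoffs (S − K): max(102.1, 0) = 102.1, max(21, 0) = 21, max(-19.27, 0) = 0
Node u (S = 113.5): V_u = e^(−0.08)·[0.5300·102.1002 + 0.4700·21.0000] = 59.0615
Node d (S = 56.38): V_d = e^(−0.08)·[0.5300·21.0000 + 0.4700·0.0000] = 10.2737
Node 0 (S = 80): V_0 = e^(−0.08)·[0.5300·59.0615 + 0.4700·10.2737] = 33.3519

33.35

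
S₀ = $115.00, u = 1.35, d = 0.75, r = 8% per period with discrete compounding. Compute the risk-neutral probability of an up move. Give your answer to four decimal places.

p = 0.5500

Risk-neutral probability p = (1 + 0.08 − 0.75)/(1.35 − 0.75) = 0.3300/0.6000 = 0.5500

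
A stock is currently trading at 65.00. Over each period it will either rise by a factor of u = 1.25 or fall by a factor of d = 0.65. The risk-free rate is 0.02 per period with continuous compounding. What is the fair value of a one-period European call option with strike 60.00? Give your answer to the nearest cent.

12.85

Risk-neutral probability p = (e^0.02 − 0.65)/(1.25 − 0.65) = 0.3702/0.6000 = 0.6170
Terminal stock prices: S_u = 81.25, S_d = 42.25
Terminal payoffs (S − K): max(21.25, 0) = 21.25, max(-17.75, 0) = 0
Node 0 (S = 65): V_0 = e^(−0.02)·[0.6170·21.2500 + 0.3830·0.0000] = 12.8517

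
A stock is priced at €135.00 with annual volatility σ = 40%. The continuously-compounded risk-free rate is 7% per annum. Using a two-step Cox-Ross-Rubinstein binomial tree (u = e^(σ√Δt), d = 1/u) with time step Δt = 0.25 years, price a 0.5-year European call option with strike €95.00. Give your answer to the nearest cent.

CRR parameters: u = e^(σ√Δt) = e^(0.4·√0.25) = 1.2214, d = 1/u = 0.8187
Per-period rate: rΔt = 0.07·0.25 = 0.0175, so R = e^0.0175 = 1.0177
Risk-neutral probability p = (e^0.0175 − 0.8187)/(1.2214 − 0.8187) = 0.1989/0.4027 = 0.4940
Terminal stock prices: S_uu = 201.4, S_ud = 135, S_dd = 90.49
Terminal payoffs (S − K): max(106.4, 0) = 106.4, max(40, 0) = 40, max(-4.507, 0) = 0
Node u (S = 164.9): V_u = e^(−0.0175)·[0.4940·106.3963 + 0.5060·40.0000] = 71.5374
Node d (S = 110.5): V_d = e^(−0.0175)·[0.4940·40.0000 + 0.5060·0.0000] = 19.4175
Node 0 (S = 135): V_0 = e^(−0.0175)·[0.4940·71.5374 + 0.5060·19.4175] = 44.3817

€44.38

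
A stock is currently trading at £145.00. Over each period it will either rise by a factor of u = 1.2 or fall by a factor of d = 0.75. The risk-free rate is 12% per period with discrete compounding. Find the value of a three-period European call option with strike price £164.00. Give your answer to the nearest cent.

Risk-neutral probability p = (1 + 0.12 − 0.75)/(1.2 − 0.75) = 0.3700/0.4500 = 0.8222
Terminal stock prices: S_uuu = 250.6, S_uud = 156.6, S_udd = 97.88, S_ddd = 61.17
Terminal payoffs (S − K): max(86.56, 0) = 86.56, max(-7.4, 0) = 0, max(-66.12, 0) = 0, max(-102.8, 0) = 0
Node uu (S = 208.8): V_uu = 1/1.12·[0.8222·86.5600 + 0.1778·0.0000] = 63.5460
Node ud (S = 130.5): V_ud = 1/1.12·[0.8222·0.0000 + 0.1778·0.0000] = 0.0000
Node dd (S = 81.56): V_dd = 1/1.12·[0.8222·0.0000 + 0.1778·0.0000] = 0.0000
Node u (S = 174): V_u = 1/1.12·[0.8222·63.5460 + 0.1778·0.0000] = 46.6509
Node d (S = 108.8): V_d = 1/1.12·[0.8222·0.0000 + 0.1778·0.0000] = 0.0000
Node 0 (S = 145): V_0 = 1/1.12·[0.8222·46.6509 + 0.1778·0.0000] = 34.2477

£34.25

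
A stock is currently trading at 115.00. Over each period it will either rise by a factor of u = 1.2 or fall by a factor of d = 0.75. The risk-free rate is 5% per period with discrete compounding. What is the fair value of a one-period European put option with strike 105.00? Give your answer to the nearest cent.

Risk-neutral probability p = (1 + 0.05 − 0.75)/(1.2 − 0.75) = 0.3000/0.4500 = 0.6667
Terminal stock prices: S_u = 138, S_d = 86.25
Terminal payoffs (K − S): max(-33, 0) = 0, max(18.75, 0) = 18.75
Node 0 (S = 115): V_0 = 1/1.05·[0.6667·0.0000 + 0.3333·18.7500] = 5.9524

5.95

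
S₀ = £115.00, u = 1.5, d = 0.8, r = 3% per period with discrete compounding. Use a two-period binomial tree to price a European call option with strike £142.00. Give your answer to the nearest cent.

£11.88

Risk-neutral probability p = (1 + 0.03 − 0.8)/(1.5 − 0.8) = 0.2300/0.7000 = 0.3286
Terminal stock prices: S_uu = 258.8, S_ud = 138, S_dd = 73.6
Terminal payoffs (S − K): max(116.8, 0) = 116.8, max(-4, 0) = 0, max(-68.4, 0) = 0
Node u (S = 172.5): V_u = 1/1.03·[0.3286·116.7500 + 0.6714·0.0000] = 37.2434
Node d (S = 92): V_d = 1/1.03·[0.3286·0.0000 + 0.6714·0.0000] = 0.0000
Node 0 (S = 115): V_0 = 1/1.03·[0.3286·37.2434 + 0.6714·0.0000] = 11.8807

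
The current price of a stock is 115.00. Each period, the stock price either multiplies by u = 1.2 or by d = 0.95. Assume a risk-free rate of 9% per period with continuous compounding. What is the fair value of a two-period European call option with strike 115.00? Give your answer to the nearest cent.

20.62

Risk-neutral probability p = (e^0.09 − 0.95)/(1.2 − 0.95) = 0.1442/0.2500 = 0.5767
Terminal stock prices: S_uu = 165.6, S_ud = 131.1, S_dd = 103.8
Terminal payoffs (S − K): max(50.6, 0) = 50.6, max(16.1, 0) = 16.1, max(-11.21, 0) = 0
Node u (S = 138): V_u = e^(−0.09)·[0.5767·50.6000 + 0.4233·16.1000] = 32.8979
Node d (S = 109.2): V_d = e^(−0.09)·[0.5767·16.1000 + 0.4233·0.0000] = 8.4857
Node 0 (S = 115): V_0 = e^(−0.09)·[0.5767·32.8979 + 0.4233·8.4857] = 20.6221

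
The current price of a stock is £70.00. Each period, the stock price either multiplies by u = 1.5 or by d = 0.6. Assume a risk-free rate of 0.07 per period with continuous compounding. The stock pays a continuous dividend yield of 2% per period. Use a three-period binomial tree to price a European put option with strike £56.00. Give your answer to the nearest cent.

Per-period risk-free factor R = e^0.07 = 1.0725; dividend-adjusted growth = e^(0.07−0.02) = 1.0513.
Risk-neutral probability p = (1.0513 − 0.6)/(1.5 − 0.6) = 0.4513/0.9000 = 0.5014
Terminal stock prices: S_uuu = 236.2, S_uud = 94.5, S_udd = 37.8, S_ddd = 15.12
Terminal payoffs (K − S): max(-180.2, 0) = 0, max(-38.5, 0) = 0, max(18.2, 0) = 18.2, max(40.88, 0) = 40.88
Node uu (S = 157.5): V_uu = e^(−0.07)·[0.5014·0.0000 + 0.4986·0.0000] = 0.0000
Node ud (S = 63): V_ud = e^(−0.07)·[0.5014·0.0000 + 0.4986·18.2000] = 8.4608
Node dd (S = 25.2): V_dd = e^(−0.07)·[0.5014·18.2000 + 0.4986·40.8800] = 27.5130
Node u (S = 105): V_u = e^(−0.07)·[0.5014·0.0000 + 0.4986·8.4608] = 3.9333
Node d (S = 42): V_d = e^(−0.07)·[0.5014·8.4608 + 0.4986·27.5130] = 16.7458
Node 0 (S = 70): V_0 = e^(−0.07)·[0.5014·3.9333 + 0.4986·16.7458] = 9.6237

£9.62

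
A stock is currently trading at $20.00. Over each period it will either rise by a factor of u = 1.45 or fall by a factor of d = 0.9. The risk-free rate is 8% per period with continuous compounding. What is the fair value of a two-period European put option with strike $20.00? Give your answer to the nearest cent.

Risk-neutral probability p = (e^0.08 − 0.9)/(1.45 − 0.9) = 0.1833/0.5500 = 0.3332
Terminal stock prices: S_uu = 42.05, S_ud = 26.1, S_dd = 16.2
Terminal payoffs (K − S): max(-22.05, 0) = 0, max(-6.1, 0) = 0, max(3.8, 0) = 3.8
Node u (S = 29): V_u = e^(−0.08)·[0.3332·0.0000 + 0.6668·0.0000] = 0.0000
Node d (S = 18): V_d = e^(−0.08)·[0.3332·0.0000 + 0.6668·3.8000] = 2.3389
Node 0 (S = 20): V_0 = e^(−0.08)·[0.3332·0.0000 + 0.6668·2.3389] = 1.4395

$1.44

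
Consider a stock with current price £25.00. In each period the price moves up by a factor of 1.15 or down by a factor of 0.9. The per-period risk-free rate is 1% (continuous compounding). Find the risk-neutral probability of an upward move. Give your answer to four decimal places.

Risk-neutral probability p = (e^0.01 − 0.9)/(1.15 − 0.9) = 0.1101/0.2500 = 0.4402

p = 0.4402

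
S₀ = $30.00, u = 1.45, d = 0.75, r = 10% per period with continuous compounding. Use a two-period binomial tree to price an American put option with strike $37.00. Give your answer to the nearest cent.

Risk-neutral probability p = (e^0.1 − 0.75)/(1.45 − 0.75) = 0.3552/0.7000 = 0.5074
Terminal stock prices: S_uu = 63.08, S_ud = 32.62, S_dd = 16.88
Terminal payoffs (K − S): max(-26.08, 0) = 0, max(4.375, 0) = 4.375, max(20.12, 0) = 20.12
Node u (S = 43.5): continuation = e^(−0.1)·[0.5074·0.0000 + 0.4926·4.3750] = 1.9501; exercise value = 0.0000 ≤ continuation, so V_u = 1.9501
Node d (S = 22.5): continuation = e^(−0.1)·[0.5074·4.3750 + 0.4926·20.1250] = 10.9790; exercise value = 14.5000 > continuation, so V_d = 14.5000 (exercise)
Node 0 (S = 30): continuation = e^(−0.1)·[0.5074·1.9501 + 0.4926·14.5000] = 7.3584; exercise value = 7.0000 ≤ continuation, so V_0 = 7.3584

$7.36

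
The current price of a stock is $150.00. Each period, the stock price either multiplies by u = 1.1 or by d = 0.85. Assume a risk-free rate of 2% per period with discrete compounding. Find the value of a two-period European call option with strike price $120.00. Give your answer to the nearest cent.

$35.80

Risk-neutral probability p = (1 + 0.02 − 0.85)/(1.1 − 0.85) = 0.1700/0.2500 = 0.6800
Terminal stock prices: S_uu = 181.5, S_ud = 140.2, S_dd = 108.4
Terminal payoffs (S − K): max(61.5, 0) = 61.5, max(20.25, 0) = 20.25, max(-11.63, 0) = 0
Node u (S = 165): V_u = 1/1.02·[0.6800·61.5000 + 0.3200·20.2500] = 47.3529
Node d (S = 127.5): V_d = 1/1.02·[0.6800·20.2500 + 0.3200·0.0000] = 13.5000
Node 0 (S = 150): V_0 = 1/1.02·[0.6800·47.3529 + 0.3200·13.5000] = 35.8039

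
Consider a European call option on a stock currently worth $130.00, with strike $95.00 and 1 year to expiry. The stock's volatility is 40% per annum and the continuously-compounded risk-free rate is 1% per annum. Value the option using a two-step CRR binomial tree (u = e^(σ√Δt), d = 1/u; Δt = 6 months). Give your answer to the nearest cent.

CRR parameters: u = e^(σ√Δt) = e^(0.4·√0.5) = 1.3269, d = 1/u = 0.7536
Per-period rate: rΔt = 0.01·0.5 = 0.005, so R = e^0.005 = 1.0050
Risk-neutral probability p = (e^0.005 − 0.7536)/(1.3269 − 0.7536) = 0.2514/0.5733 = 0.4385
Terminal stock prices: S_uu = 228.9, S_ud = 130, S_dd = 73.84
Terminal payoffs (S − K): max(133.9, 0) = 133.9, max(35, 0) = 35, max(-21.16, 0) = 0
Node u (S = 172.5): V_u = e^(−0.005)·[0.4385·133.8850 + 0.5615·35.0000] = 77.9704
Node d (S = 97.97): V_d = e^(−0.005)·[0.4385·35.0000 + 0.5615·0.0000] = 15.2710
Node 0 (S = 130): V_0 = e^(−0.005)·[0.4385·77.9704 + 0.5615·15.2710] = 42.5514

$42.55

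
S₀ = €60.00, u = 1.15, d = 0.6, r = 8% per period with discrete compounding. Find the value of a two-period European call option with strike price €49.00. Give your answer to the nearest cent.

€19.82

Risk-neutral probability p = (1 + 0.08 − 0.6)/(1.15 − 0.6) = 0.4800/0.5500 = 0.8727
Terminal stock prices: S_uu = 79.35, S_ud = 41.4, S_dd = 21.6
Terminal payoffs (S − K): max(30.35, 0) = 30.35, max(-7.6, 0) = 0, max(-27.4, 0) = 0
Node u (S = 69): V_u = 1/1.08·[0.8727·30.3500 + 0.1273·0.0000] = 24.5253
Node d (S = 36): V_d = 1/1.08·[0.8727·0.0000 + 0.1273·0.0000] = 0.0000
Node 0 (S = 60): V_0 = 1/1.08·[0.8727·24.5253 + 0.1273·0.0000] = 19.8184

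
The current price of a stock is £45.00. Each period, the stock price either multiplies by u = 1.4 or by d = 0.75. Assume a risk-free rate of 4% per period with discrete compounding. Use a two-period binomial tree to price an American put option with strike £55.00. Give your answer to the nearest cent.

£13.09

Risk-neutral probability p = (1 + 0.04 − 0.75)/(1.4 − 0.75) = 0.2900/0.6500 = 0.4462
Terminal stock prices: S_uu = 88.2, S_ud = 47.25, S_dd = 25.31
Terminal payoffs (K − S): max(-33.2, 0) = 0, max(7.75, 0) = 7.75, max(29.69, 0) = 29.69
Node u (S = 63): continuation = 1/1.04·[0.4462·0.0000 + 0.5538·7.7500] = 4.1272; exercise value = 0.0000 ≤ continuation, so V_u = 4.1272
Node d (S = 33.75): continuation = 1/1.04·[0.4462·7.7500 + 0.5538·29.6875] = 19.1346; exercise value = 21.2500 > continuation, so V_d = 21.2500 (exercise)
Node 0 (S = 45): continuation = 1/1.04·[0.4462·4.1272 + 0.5538·21.2500] = 13.0871; exercise value = 10.0000 ≤ continuation, so V_0 = 13.0871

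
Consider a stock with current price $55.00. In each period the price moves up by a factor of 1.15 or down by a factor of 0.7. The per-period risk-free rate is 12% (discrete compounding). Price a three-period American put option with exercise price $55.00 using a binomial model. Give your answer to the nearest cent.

Risk-neutral probability p = (1 + 0.12 − 0.7)/(1.15 − 0.7) = 0.4200/0.4500 = 0.9333
Terminal stock prices: S_uuu = 83.65, S_uud = 50.92, S_udd = 30.99, S_ddd = 18.86
Terminal payoffs (K − S): max(-28.65, 0) = 0, max(4.084, 0) = 4.084, max(24.01, 0) = 24.01, max(36.14, 0) = 36.14
Node uu (S = 72.74): continuation = 1/1.12·[0.9333·0.0000 + 0.0667·4.0838] = 0.2431; exercise value = 0.0000 ≤ continuation, so V_uu = 0.2431
Node ud (S = 44.27): continuation = 1/1.12·[0.9333·4.0838 + 0.0667·24.0075] = 4.8321; exercise value = 10.7250 > continuation, so V_ud = 10.7250 (exercise)
Node dd (S = 26.95): continuation = 1/1.12·[0.9333·24.0075 + 0.0667·36.1350] = 22.1571; exercise value = 28.0500 > continuation, so V_dd = 28.0500 (exercise)
Node u (S = 63.25): continuation = 1/1.12·[0.9333·0.2431 + 0.0667·10.7250] = 0.8410; exercise value = 0.0000 ≤ continuation, so V_u = 0.8410
Node d (S = 38.5): continuation = 1/1.12·[0.9333·10.7250 + 0.0667·28.0500] = 10.6071; exercise value = 16.5000 > continuation, so V_d = 16.5000 (exercise)
Node 0 (S = 55): continuation = 1/1.12·[0.9333·0.8410 + 0.0667·16.5000] = 1.6829; exercise value = 0.0000 ≤ continuation, so V_0 = 1.6829

$1.68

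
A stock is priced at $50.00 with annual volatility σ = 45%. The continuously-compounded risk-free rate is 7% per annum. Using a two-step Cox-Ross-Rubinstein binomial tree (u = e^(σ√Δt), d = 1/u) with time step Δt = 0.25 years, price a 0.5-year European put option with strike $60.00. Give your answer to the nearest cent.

$12.08

CRR parameters: u = e^(σ√Δt) = e^(0.45·√0.25) = 1.2523, d = 1/u = 0.7985
Per-period rate: rΔt = 0.07·0.25 = 0.0175, so R = e^0.0175 = 1.0177
Risk-neutral probability p = (e^0.0175 − 0.7985)/(1.2523 − 0.7985) = 0.2191/0.4538 = 0.4829
Terminal stock prices: S_uu = 78.42, S_ud = 50, S_dd = 31.88
Terminal payoffs (K − S): max(-18.42, 0) = 0, max(10, 0) = 10, max(28.12, 0) = 28.12
Node u (S = 62.62): V_u = e^(−0.0175)·[0.4829·0.0000 + 0.5171·10.0000] = 5.0814
Node d (S = 39.93): V_d = e^(−0.0175)·[0.4829·10.0000 + 0.5171·28.1186] = 19.0333
Node 0 (S = 50): V_0 = e^(−0.0175)·[0.4829·5.0814 + 0.5171·19.0333] = 12.0828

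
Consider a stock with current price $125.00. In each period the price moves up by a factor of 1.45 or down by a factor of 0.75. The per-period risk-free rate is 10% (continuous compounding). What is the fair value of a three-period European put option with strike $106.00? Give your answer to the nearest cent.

Risk-neutral probability p = (e^0.1 − 0.75)/(1.45 − 0.75) = 0.3552/0.7000 = 0.5074
Terminal stock prices: S_uuu = 381.1, S_uud = 197.1, S_udd = 102, S_ddd = 52.73
Terminal payoffs (K − S): max(-275.1, 0) = 0, max(-91.11, 0) = 0, max(4.047, 0) = 4.047, max(53.27, 0) = 53.27
Node uu (S = 262.8): V_uu = e^(−0.1)·[0.5074·0.0000 + 0.4926·0.0000] = 0.0000
Node ud (S = 135.9): V_ud = e^(−0.1)·[0.5074·0.0000 + 0.4926·4.0469] = 1.8038
Node dd (S = 70.31): V_dd = e^(−0.1)·[0.5074·4.0469 + 0.4926·53.2656] = 25.6003
Node u (S = 181.2): V_u = e^(−0.1)·[0.5074·0.0000 + 0.4926·1.8038] = 0.8040
Node d (S = 93.75): V_d = e^(−0.1)·[0.5074·1.8038 + 0.4926·25.6003] = 12.2391
Node 0 (S = 125): V_0 = e^(−0.1)·[0.5074·0.8040 + 0.4926·12.2391] = 5.8245

$5.82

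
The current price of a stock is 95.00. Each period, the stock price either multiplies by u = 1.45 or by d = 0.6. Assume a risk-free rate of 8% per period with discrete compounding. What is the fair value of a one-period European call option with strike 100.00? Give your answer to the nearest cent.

19.74

Risk-neutral probability p = (1 + 0.08 − 0.6)/(1.45 − 0.6) = 0.4800/0.8500 = 0.5647
Terminal stock prices: S_u = 137.8, S_d = 57
Terminal payoffs (S − K): max(37.75, 0) = 37.75, max(-43, 0) = 0
Node 0 (S = 95): V_0 = 1/1.08·[0.5647·37.7500 + 0.4353·0.0000] = 19.7386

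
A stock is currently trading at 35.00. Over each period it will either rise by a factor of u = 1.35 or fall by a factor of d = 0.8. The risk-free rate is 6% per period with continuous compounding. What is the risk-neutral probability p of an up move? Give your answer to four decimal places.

Risk-neutral probability p = (e^0.06 − 0.8)/(1.35 − 0.8) = 0.2618/0.5500 = 0.4761

p = 0.4761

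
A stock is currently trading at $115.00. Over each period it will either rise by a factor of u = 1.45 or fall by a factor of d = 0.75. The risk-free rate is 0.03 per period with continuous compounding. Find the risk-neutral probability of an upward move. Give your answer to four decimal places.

p = 0.4006

Risk-neutral probability p = (e^0.03 − 0.75)/(1.45 − 0.75) = 0.2805/0.7000 = 0.4006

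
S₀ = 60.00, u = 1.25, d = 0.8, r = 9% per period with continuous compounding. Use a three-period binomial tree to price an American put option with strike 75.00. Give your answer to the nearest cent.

15.00

Risk-neutral probability p = (e^0.09 − 0.8)/(1.25 − 0.8) = 0.2942/0.4500 = 0.6537
Terminal stock prices: S_uuu = 117.2, S_uud = 75, S_udd = 48, S_ddd = 30.72
Terminal payoffs (K − S): max(-42.19, 0) = 0, max(0, 0) = 0, max(27, 0) = 27, max(44.28, 0) = 44.28
Node uu (S = 93.75): continuation = e^(−0.09)·[0.6537·0.0000 + 0.3463·0.0000] = 0.0000; exercise value = 0.0000 ≤ continuation, so V_uu = 0.0000
Node ud (S = 60): continuation = e^(−0.09)·[0.6537·0.0000 + 0.3463·27.0000] = 8.5448; exercise value = 15.0000 > continuation, so V_ud = 15.0000 (exercise)
Node dd (S = 38.4): continuation = e^(−0.09)·[0.6537·27.0000 + 0.3463·44.2800] = 30.1448; exercise value = 36.6000 > continuation, so V_dd = 36.6000 (exercise)
Node u (S = 75): continuation = e^(−0.09)·[0.6537·0.0000 + 0.3463·15.0000] = 4.7471; exercise value = 0.0000 ≤ continuation, so V_u = 4.7471
Node d (S = 48): continuation = e^(−0.09)·[0.6537·15.0000 + 0.3463·36.6000] = 20.5448; exercise value = 27.0000 > continuation, so V_d = 27.0000 (exercise)
Node 0 (S = 60): continuation = e^(−0.09)·[0.6537·4.7471 + 0.3463·27.0000] = 11.3810; exercise value = 15.0000 > continuation, so V_0 = 15.0000 (exercise)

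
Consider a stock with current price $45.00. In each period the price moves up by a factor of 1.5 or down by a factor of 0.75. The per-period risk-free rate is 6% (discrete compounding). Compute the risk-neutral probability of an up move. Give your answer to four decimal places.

p = 0.4133

Risk-neutral probability p = (1 + 0.06 − 0.75)/(1.5 − 0.75) = 0.3100/0.7500 = 0.4133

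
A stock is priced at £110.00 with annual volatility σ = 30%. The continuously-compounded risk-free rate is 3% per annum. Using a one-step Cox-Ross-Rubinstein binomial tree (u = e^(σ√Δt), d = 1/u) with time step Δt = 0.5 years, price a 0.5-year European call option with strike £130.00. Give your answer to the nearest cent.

CRR parameters: u = e^(σ√Δt) = e^(0.3·√0.5) = 1.2363, d = 1/u = 0.8089
Per-period rate: rΔt = 0.03·0.5 = 0.015, so R = e^0.015 = 1.0151
Risk-neutral probability p = (e^0.015 − 0.8089)/(1.2363 − 0.8089) = 0.2063/0.4275 = 0.4825
Terminal stock prices: S_u = 136, S_d = 88.97
Terminal payoffs (S − K): max(5.994, 0) = 5.994, max(-41.03, 0) = 0
Node 0 (S = 110): V_0 = e^(−0.015)·[0.4825·5.9942 + 0.5175·0.0000] = 2.8493

£2.85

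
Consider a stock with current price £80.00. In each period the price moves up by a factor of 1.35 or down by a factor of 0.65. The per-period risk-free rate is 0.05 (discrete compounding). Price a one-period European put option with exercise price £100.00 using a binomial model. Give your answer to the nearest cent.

Risk-neutral probability p = (1 + 0.05 − 0.65)/(1.35 − 0.65) = 0.4000/0.7000 = 0.5714
Terminal stock prices: S_u = 108, S_d = 52
Terminal payoffs (K − S): max(-8, 0) = 0, max(48, 0) = 48
Node 0 (S = 80): V_0 = 1/1.05·[0.5714·0.0000 + 0.4286·48.0000] = 19.5918

£19.59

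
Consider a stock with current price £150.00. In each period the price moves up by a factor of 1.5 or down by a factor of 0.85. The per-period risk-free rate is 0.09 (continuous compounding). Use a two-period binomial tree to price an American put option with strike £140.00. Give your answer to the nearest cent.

£10.30

Risk-neutral probability p = (e^0.09 − 0.85)/(1.5 − 0.85) = 0.2442/0.6500 = 0.3757
Terminal stock prices: S_uu = 337.5, S_ud = 191.2, S_dd = 108.4
Terminal payoffs (K − S): max(-197.5, 0) = 0, max(-51.25, 0) = 0, max(31.63, 0) = 31.63
Node u (S = 225): continuation = e^(−0.09)·[0.3757·0.0000 + 0.6243·0.0000] = 0.0000; exercise value = 0.0000 ≤ continuation, so V_u = 0.0000
Node d (S = 127.5): continuation = e^(−0.09)·[0.3757·0.0000 + 0.6243·31.6250] = 18.0456; exercise value = 12.5000 ≤ continuation, so V_d = 18.0456
Node 0 (S = 150): continuation = e^(−0.09)·[0.3757·0.0000 + 0.6243·18.0456] = 10.2970; exercise value = 0.0000 ≤ continuation, so V_0 = 10.2970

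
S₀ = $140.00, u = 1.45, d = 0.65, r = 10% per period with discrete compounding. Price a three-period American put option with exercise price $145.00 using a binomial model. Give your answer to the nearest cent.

Risk-neutral probability p = (1 + 0.1 − 0.65)/(1.45 − 0.65) = 0.4500/0.8000 = 0.5625
Terminal stock prices: S_uuu = 426.8, S_uud = 191.3, S_udd = 85.77, S_ddd = 38.45
Terminal payoffs (K − S): max(-281.8, 0) = 0, max(-46.33, 0) = 0, max(59.23, 0) = 59.23, max(106.6, 0) = 106.6
Node uu (S = 294.4): continuation = 1/1.1·[0.5625·0.0000 + 0.4375·0.0000] = 0.0000; exercise value = 0.0000 ≤ continuation, so V_uu = 0.0000
Node ud (S = 132): continuation = 1/1.1·[0.5625·0.0000 + 0.4375·59.2325] = 23.5584; exercise value = 13.0500 ≤ continuation, so V_ud = 23.5584
Node dd (S = 59.15): continuation = 1/1.1·[0.5625·59.2325 + 0.4375·106.5525] = 72.6682; exercise value = 85.8500 > continuation, so V_dd = 85.8500 (exercise)
Node u (S = 203): continuation = 1/1.1·[0.5625·0.0000 + 0.4375·23.5584] = 9.3698; exercise value = 0.0000 ≤ continuation, so V_u = 9.3698
Node d (S = 91): continuation = 1/1.1·[0.5625·23.5584 + 0.4375·85.8500] = 46.1918; exercise value = 54.0000 > continuation, so V_d = 54.0000 (exercise)
Node 0 (S = 140): continuation = 1/1.1·[0.5625·9.3698 + 0.4375·54.0000] = 26.2687; exercise value = 5.0000 ≤ continuation, so V_0 = 26.2687

$26.27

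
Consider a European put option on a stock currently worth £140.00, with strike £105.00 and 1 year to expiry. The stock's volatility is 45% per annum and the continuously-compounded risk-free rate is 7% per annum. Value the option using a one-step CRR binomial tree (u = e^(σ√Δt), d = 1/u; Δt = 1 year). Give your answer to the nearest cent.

CRR parameters: u = e^(σ√Δt) = e^(0.45·√1) = 1.5683, d = 1/u = 0.6376
Per-period rate: rΔt = 0.07·1 = 0.07, so R = e^0.07 = 1.0725
Risk-neutral probability p = (e^0.07 − 0.6376)/(1.5683 − 0.6376) = 0.4349/0.9307 = 0.4673
Terminal stock prices: S_u = 219.6, S_d = 89.27
Terminal payoffs (K − S): max(-114.6, 0) = 0, max(15.73, 0) = 15.73
Node 0 (S = 140): V_0 = e^(−0.07)·[0.4673·0.0000 + 0.5327·15.7321] = 7.8143

£7.81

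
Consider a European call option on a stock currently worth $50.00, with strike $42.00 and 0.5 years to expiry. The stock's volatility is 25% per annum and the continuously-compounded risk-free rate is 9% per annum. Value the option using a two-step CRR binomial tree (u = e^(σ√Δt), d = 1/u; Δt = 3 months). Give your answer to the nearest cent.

CRR parameters: u = e^(σ√Δt) = e^(0.25·√0.25) = 1.1331, d = 1/u = 0.8825
Per-period rate: rΔt = 0.09·0.25 = 0.0225, so R = e^0.0225 = 1.0228
Risk-neutral probability p = (e^0.0225 − 0.8825)/(1.1331 − 0.8825) = 0.1403/0.2507 = 0.5596
Terminal stock prices: S_uu = 64.2, S_ud = 50, S_dd = 38.94
Terminal payoffs (S − K): max(22.2, 0) = 22.2, max(8, 0) = 8, max(-3.06, 0) = 0
Node u (S = 56.66): V_u = e^(−0.0225)·[0.5596·22.2013 + 0.4404·8.0000] = 15.5919
Node d (S = 44.12): V_d = e^(−0.0225)·[0.5596·8.0000 + 0.4404·0.0000] = 4.3770
Node 0 (S = 50): V_0 = e^(−0.0225)·[0.5596·15.5919 + 0.4404·4.3770] = 10.4155

$10.42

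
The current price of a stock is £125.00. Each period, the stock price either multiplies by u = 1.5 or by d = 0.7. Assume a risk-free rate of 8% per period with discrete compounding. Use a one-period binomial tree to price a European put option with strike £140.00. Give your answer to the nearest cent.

Risk-neutral probability p = (1 + 0.08 − 0.7)/(1.5 − 0.7) = 0.3800/0.8000 = 0.4750
Terminal stock prices: S_u = 187.5, S_d = 87.5
Terminal payoffs (K − S): max(-47.5, 0) = 0, max(52.5, 0) = 52.5
Node 0 (S = 125): V_0 = 1/1.08·[0.4750·0.0000 + 0.5250·52.5000] = 25.5208

£25.52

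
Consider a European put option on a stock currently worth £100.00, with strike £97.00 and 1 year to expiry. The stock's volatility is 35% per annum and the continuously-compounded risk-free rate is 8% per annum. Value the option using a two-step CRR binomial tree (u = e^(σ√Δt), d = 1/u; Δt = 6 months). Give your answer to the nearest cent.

CRR parameters: u = e^(σ√Δt) = e^(0.35·√0.5) = 1.2808, d = 1/u = 0.7808
Per-period rate: rΔt = 0.08·0.5 = 0.04, so R = e^0.04 = 1.0408
Risk-neutral probability p = (e^0.04 − 0.7808)/(1.2808 − 0.7808) = 0.2601/0.5000 = 0.5201
Terminal stock prices: S_uu = 164, S_ud = 100, S_dd = 60.96
Terminal payoffs (K − S): max(-67.05, 0) = 0, max(-3, 0) = 0, max(36.04, 0) = 36.04
Node u (S = 128.1): V_u = e^(−0.04)·[0.5201·0.0000 + 0.4799·0.0000] = 0.0000
Node d (S = 78.08): V_d = e^(−0.04)·[0.5201·0.0000 + 0.4799·36.0414] = 16.6196
Node 0 (S = 100): V_0 = e^(−0.04)·[0.5201·0.0000 + 0.4799·16.6196] = 7.6637

£7.66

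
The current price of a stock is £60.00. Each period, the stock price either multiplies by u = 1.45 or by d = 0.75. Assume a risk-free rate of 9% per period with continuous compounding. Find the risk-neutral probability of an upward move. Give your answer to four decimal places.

p = 0.4917

Risk-neutral probability p = (e^0.09 − 0.75)/(1.45 − 0.75) = 0.3442/0.7000 = 0.4917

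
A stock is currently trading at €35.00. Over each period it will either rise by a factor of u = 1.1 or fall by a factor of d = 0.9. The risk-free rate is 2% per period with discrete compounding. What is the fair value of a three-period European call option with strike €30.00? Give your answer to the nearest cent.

Risk-neutral probability p = (1 + 0.02 − 0.9)/(1.1 − 0.9) = 0.1200/0.2000 = 0.6000
Terminal stock prices: S_uuu = 46.59, S_uud = 38.12, S_udd = 31.19, S_ddd = 25.52
Terminal payoffs (S − K): max(16.59, 0) = 16.59, max(8.115, 0) = 8.115, max(1.185, 0) = 1.185, max(-4.485, 0) = 0
Node uu (S = 42.35): V_uu = 1/1.02·[0.6000·16.5850 + 0.4000·8.1150] = 12.9382
Node ud (S = 34.65): V_ud = 1/1.02·[0.6000·8.1150 + 0.4000·1.1850] = 5.2382
Node dd (S = 28.35): V_dd = 1/1.02·[0.6000·1.1850 + 0.4000·0.0000] = 0.6971
Node u (S = 38.5): V_u = 1/1.02·[0.6000·12.9382 + 0.4000·5.2382] = 9.6649
Node d (S = 31.5): V_d = 1/1.02·[0.6000·5.2382 + 0.4000·0.6971] = 3.3547
Node 0 (S = 35): V_0 = 1/1.02·[0.6000·9.6649 + 0.4000·3.3547] = 7.0008

€7.00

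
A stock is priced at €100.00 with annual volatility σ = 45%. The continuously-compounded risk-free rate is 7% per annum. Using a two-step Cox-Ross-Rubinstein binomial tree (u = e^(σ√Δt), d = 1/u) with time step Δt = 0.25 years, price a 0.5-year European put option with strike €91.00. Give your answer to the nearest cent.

CRR parameters: u = e^(σ√Δt) = e^(0.45·√0.25) = 1.2523, d = 1/u = 0.7985
Per-period rate: rΔt = 0.07·0.25 = 0.0175, so R = e^0.0175 = 1.0177
Risk-neutral probability p = (e^0.0175 − 0.7985)/(1.2523 − 0.7985) = 0.2191/0.4538 = 0.4829
Terminal stock prices: S_uu = 156.8, S_ud = 100, S_dd = 63.76
Terminal payoffs (K − S): max(-65.83, 0) = 0, max(-9, 0) = 0, max(27.24, 0) = 27.24
Node u (S = 125.2): V_u = e^(−0.0175)·[0.4829·0.0000 + 0.5171·0.0000] = 0.0000
Node d (S = 79.85): V_d = e^(−0.0175)·[0.4829·0.0000 + 0.5171·27.2372] = 13.8403
Node 0 (S = 100): V_0 = e^(−0.0175)·[0.4829·0.0000 + 0.5171·13.8403] = 7.0328

€7.03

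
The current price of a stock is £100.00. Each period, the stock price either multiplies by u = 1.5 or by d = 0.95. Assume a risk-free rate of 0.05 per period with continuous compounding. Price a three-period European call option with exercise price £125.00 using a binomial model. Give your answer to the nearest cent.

£10.76

Risk-neutral probability p = (e^0.05 − 0.95)/(1.5 − 0.95) = 0.1013/0.5500 = 0.1841
Terminal stock prices: S_uuu = 337.5, S_uud = 213.8, S_udd = 135.4, S_ddd = 85.74
Terminal payoffs (S − K): max(212.5, 0) = 212.5, max(88.75, 0) = 88.75, max(10.38, 0) = 10.38, max(-39.26, 0) = 0
Node uu (S = 225): V_uu = e^(−0.05)·[0.1841·212.5000 + 0.8159·88.7500] = 106.0963
Node ud (S = 142.5): V_ud = e^(−0.05)·[0.1841·88.7500 + 0.8159·10.3750] = 23.5963
Node dd (S = 90.25): V_dd = e^(−0.05)·[0.1841·10.3750 + 0.8159·0.0000] = 1.8172
Node u (S = 150): V_u = e^(−0.05)·[0.1841·106.0963 + 0.8159·23.5963] = 36.8953
Node d (S = 95): V_d = e^(−0.05)·[0.1841·23.5963 + 0.8159·1.8172] = 5.5431
Node 0 (S = 100): V_0 = e^(−0.05)·[0.1841·36.8953 + 0.8159·5.5431] = 10.7641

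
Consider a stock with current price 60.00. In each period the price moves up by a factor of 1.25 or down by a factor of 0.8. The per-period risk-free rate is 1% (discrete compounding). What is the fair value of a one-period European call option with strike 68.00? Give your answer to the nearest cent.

Risk-neutral probability p = (1 + 0.01 − 0.8)/(1.25 − 0.8) = 0.2100/0.4500 = 0.4667
Terminal stock prices: S_u = 75, S_d = 48
Terminal payoffs (S − K): max(7, 0) = 7, max(-20, 0) = 0
Node 0 (S = 60): V_0 = 1/1.01·[0.4667·7.0000 + 0.5333·0.0000] = 3.2343

3.23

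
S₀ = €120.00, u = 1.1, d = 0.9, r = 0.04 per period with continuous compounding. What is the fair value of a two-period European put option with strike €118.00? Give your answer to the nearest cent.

€1.68

Risk-neutral probability p = (e^0.04 − 0.9)/(1.1 − 0.9) = 0.1408/0.2000 = 0.7041
Terminal stock prices: S_uu = 145.2, S_ud = 118.8, S_dd = 97.2
Terminal payoffs (K − S): max(-27.2, 0) = 0, max(-0.8, 0) = 0, max(20.8, 0) = 20.8
Node u (S = 132): V_u = e^(−0.04)·[0.7041·0.0000 + 0.2959·0.0000] = 0.0000
Node d (S = 108): V_d = e^(−0.04)·[0.7041·0.0000 + 0.2959·20.8000] = 5.9143
Node 0 (S = 120): V_0 = e^(−0.04)·[0.7041·0.0000 + 0.2959·5.9143] = 1.6817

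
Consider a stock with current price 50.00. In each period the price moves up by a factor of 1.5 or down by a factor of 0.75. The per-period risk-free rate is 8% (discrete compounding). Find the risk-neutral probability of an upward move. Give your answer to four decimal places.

Risk-neutral probability p = (1 + 0.08 − 0.75)/(1.5 − 0.75) = 0.3300/0.7500 = 0.4400

p = 0.4400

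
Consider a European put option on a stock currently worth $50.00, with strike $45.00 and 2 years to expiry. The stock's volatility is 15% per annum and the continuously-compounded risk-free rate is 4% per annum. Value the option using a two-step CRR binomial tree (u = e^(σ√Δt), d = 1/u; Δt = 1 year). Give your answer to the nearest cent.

CRR parameters: u = e^(σ√Δt) = e^(0.15·√1) = 1.1618, d = 1/u = 0.8607
Per-period rate: rΔt = 0.04·1 = 0.04, so R = e^0.04 = 1.0408
Risk-neutral probability p = (e^0.04 − 0.8607)/(1.1618 − 0.8607) = 0.1801/0.3011 = 0.5981
Terminal stock prices: S_uu = 67.49, S_ud = 50, S_dd = 37.04
Terminal payoffs (K − S): max(-22.49, 0) = 0, max(-5, 0) = 0, max(7.959, 0) = 7.959
Node u (S = 58.09): V_u = e^(−0.04)·[0.5981·0.0000 + 0.4019·0.0000] = 0.0000
Node d (S = 43.04): V_d = e^(−0.04)·[0.5981·0.0000 + 0.4019·7.9591] = 3.0734
Node 0 (S = 50): V_0 = e^(−0.04)·[0.5981·0.0000 + 0.4019·3.0734] = 1.1868

$1.19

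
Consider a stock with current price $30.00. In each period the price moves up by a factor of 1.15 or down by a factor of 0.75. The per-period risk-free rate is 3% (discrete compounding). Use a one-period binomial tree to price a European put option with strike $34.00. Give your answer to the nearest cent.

Risk-neutral probability p = (1 + 0.03 − 0.75)/(1.15 − 0.75) = 0.2800/0.4000 = 0.7000
Terminal stock prices: S_u = 34.5, S_d = 22.5
Terminal payoffs (K − S): max(-0.5, 0) = 0, max(11.5, 0) = 11.5
Node 0 (S = 30): V_0 = 1/1.03·[0.7000·0.0000 + 0.3000·11.5000] = 3.3495

$3.35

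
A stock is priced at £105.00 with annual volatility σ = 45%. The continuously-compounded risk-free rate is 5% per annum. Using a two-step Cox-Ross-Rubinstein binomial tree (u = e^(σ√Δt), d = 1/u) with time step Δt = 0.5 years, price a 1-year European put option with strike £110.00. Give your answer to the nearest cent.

£17.45

CRR parameters: u = e^(σ√Δt) = e^(0.45·√0.5) = 1.3746, d = 1/u = 0.7275
Per-period rate: rΔt = 0.05·0.5 = 0.025, so R = e^0.025 = 1.0253
Risk-neutral probability p = (e^0.025 − 0.7275)/(1.3746 − 0.7275) = 0.2979/0.6472 = 0.4602
Terminal stock prices: S_uu = 198.4, S_ud = 105, S_dd = 55.57
Terminal payoffs (K − S): max(-88.41, 0) = 0, max(5, 0) = 5, max(54.43, 0) = 54.43
Node u (S = 144.3): V_u = e^(−0.025)·[0.4602·0.0000 + 0.5398·5.0000] = 2.6322
Node d (S = 76.38): V_d = e^(−0.025)·[0.4602·5.0000 + 0.5398·54.4344] = 30.9009
Node 0 (S = 105): V_0 = e^(−0.025)·[0.4602·2.6322 + 0.5398·30.9009] = 17.4491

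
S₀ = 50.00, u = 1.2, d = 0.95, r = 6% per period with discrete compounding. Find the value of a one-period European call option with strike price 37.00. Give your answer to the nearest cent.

Risk-neutral probability p = (1 + 0.06 − 0.95)/(1.2 − 0.95) = 0.1100/0.2500 = 0.4400
Terminal stock prices: S_u = 60, S_d = 47.5
Terminal payoffs (S − K): max(23, 0) = 23, max(10.5, 0) = 10.5
Node 0 (S = 50): V_0 = 1/1.06·[0.4400·23.0000 + 0.5600·10.5000] = 15.0943

15.09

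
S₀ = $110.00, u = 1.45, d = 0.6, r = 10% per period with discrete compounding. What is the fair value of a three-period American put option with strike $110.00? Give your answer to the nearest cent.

$20.41

Risk-neutral probability p = (1 + 0.1 − 0.6)/(1.45 − 0.6) = 0.5000/0.8500 = 0.5882
Terminal stock prices: S_uuu = 335.3, S_uud = 138.8, S_udd = 57.42, S_ddd = 23.76
Terminal payoffs (K − S): max(-225.3, 0) = 0, max(-28.76, 0) = 0, max(52.58, 0) = 52.58, max(86.24, 0) = 86.24
Node uu (S = 231.3): continuation = 1/1.1·[0.5882·0.0000 + 0.4118·0.0000] = 0.0000; exercise value = 0.0000 ≤ continuation, so V_uu = 0.0000
Node ud (S = 95.7): continuation = 1/1.1·[0.5882·0.0000 + 0.4118·52.5800] = 19.6824; exercise value = 14.3000 ≤ continuation, so V_ud = 19.6824
Node dd (S = 39.6): continuation = 1/1.1·[0.5882·52.5800 + 0.4118·86.2400] = 60.4000; exercise value = 70.4000 > continuation, so V_dd = 70.4000 (exercise)
Node u (S = 159.5): continuation = 1/1.1·[0.5882·0.0000 + 0.4118·19.6824] = 7.3677; exercise value = 0.0000 ≤ continuation, so V_u = 7.3677
Node d (S = 66): continuation = 1/1.1·[0.5882·19.6824 + 0.4118·70.4000] = 36.8783; exercise value = 44.0000 > continuation, so V_d = 44.0000 (exercise)
Node 0 (S = 110): continuation = 1/1.1·[0.5882·7.3677 + 0.4118·44.0000] = 20.4105; exercise value = 0.0000 ≤ continuation, so V_0 = 20.4105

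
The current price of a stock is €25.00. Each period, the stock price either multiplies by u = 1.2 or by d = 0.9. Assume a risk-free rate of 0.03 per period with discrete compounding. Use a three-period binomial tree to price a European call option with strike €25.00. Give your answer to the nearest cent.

Risk-neutral probability p = (1 + 0.03 − 0.9)/(1.2 − 0.9) = 0.1300/0.3000 = 0.4333
Terminal stock prices: S_uuu = 43.2, S_uud = 32.4, S_udd = 24.3, S_ddd = 18.23
Terminal payoffs (S − K): max(18.2, 0) = 18.2, max(7.4, 0) = 7.4, max(-0.7, 0) = 0, max(-6.775, 0) = 0
Node uu (S = 36): V_uu = 1/1.03·[0.4333·18.2000 + 0.5667·7.4000] = 11.7282
Node ud (S = 27): V_ud = 1/1.03·[0.4333·7.4000 + 0.5667·0.0000] = 3.1133
Node dd (S = 20.25): V_dd = 1/1.03·[0.4333·0.0000 + 0.5667·0.0000] = 0.0000
Node u (S = 30): V_u = 1/1.03·[0.4333·11.7282 + 0.5667·3.1133] = 6.6470
Node d (S = 22.5): V_d = 1/1.03·[0.4333·3.1133 + 0.5667·0.0000] = 1.3098
Node 0 (S = 25): V_0 = 1/1.03·[0.4333·6.6470 + 0.5667·1.3098] = 3.5171

€3.52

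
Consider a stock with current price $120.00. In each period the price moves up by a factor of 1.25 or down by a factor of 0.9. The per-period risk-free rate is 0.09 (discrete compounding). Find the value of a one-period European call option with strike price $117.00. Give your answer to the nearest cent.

Risk-neutral probability p = (1 + 0.09 − 0.9)/(1.25 − 0.9) = 0.1900/0.3500 = 0.5429
Terminal stock prices: S_u = 150, S_d = 108
Terminal payoffs (S − K): max(33, 0) = 33, max(-9, 0) = 0
Node 0 (S = 120): V_0 = 1/1.09·[0.5429·33.0000 + 0.4571·0.0000] = 16.4351

$16.44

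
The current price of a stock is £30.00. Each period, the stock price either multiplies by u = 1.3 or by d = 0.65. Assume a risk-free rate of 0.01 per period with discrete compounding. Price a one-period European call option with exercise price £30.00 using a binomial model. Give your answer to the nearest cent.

£4.94

Risk-neutral probability p = (1 + 0.01 − 0.65)/(1.3 − 0.65) = 0.3600/0.6500 = 0.5538
Terminal stock prices: S_u = 39, S_d = 19.5
Terminal payoffs (S − K): max(9, 0) = 9, max(-10.5, 0) = 0
Node 0 (S = 30): V_0 = 1/1.01·[0.5538·9.0000 + 0.4462·0.0000] = 4.9353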